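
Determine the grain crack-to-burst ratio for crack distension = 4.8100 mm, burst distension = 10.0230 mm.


Formula: Ratio = crack / burst
Substituting: Ratio = 4.8100 / 10.0230
Result: 0.4799


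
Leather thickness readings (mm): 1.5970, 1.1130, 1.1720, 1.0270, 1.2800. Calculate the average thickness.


Formula: Average = sum / n
Substituting: Average = 6.1890 / 5
Result: 1.2378 mm


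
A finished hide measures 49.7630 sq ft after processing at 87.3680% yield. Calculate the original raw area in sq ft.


Formula: raw = finished * 100 / yield
Substituting: raw = 49.7630 * 100 / 87.3680
Result: 56.9579 sq ft


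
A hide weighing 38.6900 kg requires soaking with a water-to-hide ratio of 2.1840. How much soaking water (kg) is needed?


Formula: Water = hide_weight * ratio
Substituting: Water = 38.6900 * 2.1840
Result: 84.4990 kg


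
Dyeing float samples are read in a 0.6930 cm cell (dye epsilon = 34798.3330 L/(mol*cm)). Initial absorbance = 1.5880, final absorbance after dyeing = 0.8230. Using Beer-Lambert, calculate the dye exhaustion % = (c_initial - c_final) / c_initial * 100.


c_initial = A_i / (epsilon * l) = 1.5880 / (34798.3330 * 0.6930) = 6.5850e-05 mol/L
c_final = A_f / (epsilon * l) = 0.8230 / (34798.3330 * 0.6930) = 3.4128e-05 mol/L
Exhaustion = (c_initial - c_final) / c_initial * 100 = (6.5850e-05 - 3.4128e-05) / 6.5850e-05 * 100 = 48.1738 %


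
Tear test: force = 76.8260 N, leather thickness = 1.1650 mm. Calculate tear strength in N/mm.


Formula: Tear strength = force / thickness
Substituting: Tear strength = 76.8260 / 1.1650
Result: 65.9451 N/mm


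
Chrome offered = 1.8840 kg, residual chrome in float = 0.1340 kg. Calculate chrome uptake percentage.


Formula: Uptake = (offered - residual) / offered * 100
Substituting: Uptake = (1.8840 - 0.1340) / 1.8840 * 100
Result: 92.8875 %


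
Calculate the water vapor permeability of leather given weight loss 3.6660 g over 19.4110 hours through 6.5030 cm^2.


Formula: WVP = loss / (area * time)
Substituting: WVP = 3.6660 / (6.5030 * 19.4110)
Result: 0.0290423 g/(cm^2*hr)


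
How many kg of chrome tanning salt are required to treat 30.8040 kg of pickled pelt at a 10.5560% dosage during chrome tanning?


Formula: Chrome = substrate * pct / 100
Substituting: Chrome = 30.8040 * 10.5560 / 100
Result: 3.2517 kg


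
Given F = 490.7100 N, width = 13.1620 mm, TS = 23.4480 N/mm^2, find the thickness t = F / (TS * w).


Formula: t = F / (TS * w)
Substituting: t = 490.7100 / (23.4480 * 13.1620)
Result: 1.5900 mm


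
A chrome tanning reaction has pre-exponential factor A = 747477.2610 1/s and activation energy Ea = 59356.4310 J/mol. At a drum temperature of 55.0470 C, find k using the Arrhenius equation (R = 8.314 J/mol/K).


T_K = T_C + 273.15 = 55.0470 + 273.15 = 328.1970 K
exponent = -Ea / (R * T_K) = -59356.4310 / (8.314 * 328.1970) = -21.7532
k = A * exp(exponent) = 747477.2610 * exp(-21.7532) = 2.6687e-04 1/s


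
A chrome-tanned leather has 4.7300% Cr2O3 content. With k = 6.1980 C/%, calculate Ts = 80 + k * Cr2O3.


Formula: Ts = 80 + k * Cr2O3
Substituting: Ts = 80 + 6.1980 * 4.7300
Result: 109.3165 C


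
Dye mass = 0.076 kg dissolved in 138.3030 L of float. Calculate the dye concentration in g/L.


Formula: Conc = dye_mass(kg) / volume(L) * 1000
Substituting: Conc = 0.076 / 138.3030 * 1000
Result: 0.5495 g/L


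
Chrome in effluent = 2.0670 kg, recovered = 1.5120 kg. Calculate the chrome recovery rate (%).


Formula: Recovery = recovered / input * 100
Substituting: Recovery = 1.5120 / 2.0670 * 100
Result: 73.1495 %


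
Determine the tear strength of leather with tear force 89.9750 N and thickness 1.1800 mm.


Formula: Tear strength = force / thickness
Substituting: Tear strength = 89.9750 / 1.1800
Result: 76.2500 N/mm


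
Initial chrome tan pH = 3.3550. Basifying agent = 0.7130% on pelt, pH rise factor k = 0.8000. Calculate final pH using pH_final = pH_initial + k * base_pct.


Formula: pH_final = pH_initial + k * base_pct
Substituting: pH_final = 3.3550 + 0.8000 * 0.7130
Result: 3.9254


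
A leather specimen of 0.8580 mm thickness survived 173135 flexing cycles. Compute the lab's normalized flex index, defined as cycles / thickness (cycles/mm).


Formula: Index = cycles / thickness
Substituting: Index = 173135 / 0.8580
Result: 201789.0443 cycles/mm


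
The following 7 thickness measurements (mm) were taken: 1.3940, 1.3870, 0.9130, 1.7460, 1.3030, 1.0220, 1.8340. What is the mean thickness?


Formula: Average = sum / n
Substituting: Average = 9.5990 / 7
Result: 1.3713 mm


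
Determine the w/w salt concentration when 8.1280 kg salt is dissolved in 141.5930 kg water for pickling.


Formula: Conc = salt / (water + salt) * 100
Substituting: Conc = 8.1280 / (141.5930 + 8.1280) * 100
Result: 5.4288 %


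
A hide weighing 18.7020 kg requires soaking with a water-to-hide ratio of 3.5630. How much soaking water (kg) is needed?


Formula: Water = hide_weight * ratio
Substituting: Water = 18.7020 * 3.5630
Result: 66.6352 kg


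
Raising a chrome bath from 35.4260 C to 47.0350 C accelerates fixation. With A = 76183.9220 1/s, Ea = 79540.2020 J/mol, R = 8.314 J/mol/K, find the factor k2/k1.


T1 = 35.4260 + 273.15 = 308.5760 K; T2 = 47.0350 + 273.15 = 320.1850 K
k1 = A * exp(-Ea/(R*T1)) = 76183.9220 * exp(-79540.2020/(8.314*308.5760)) = 2.6127e-09 1/s
k2 = A * exp(-Ea/(R*T2)) = 76183.9220 * exp(-79540.2020/(8.314*320.1850)) = 8.0406e-09 1/s
k2/k1 = 8.0406e-09 / 2.6127e-09 = 3.0775


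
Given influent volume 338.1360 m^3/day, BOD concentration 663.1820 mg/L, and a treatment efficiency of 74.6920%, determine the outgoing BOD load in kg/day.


Load_in = volume * conc / 1000 = 338.1360 * 663.1820 / 1000 = 224.2457 kg/day
Removed = Load_in * eff / 100 = 224.2457 * 74.6920 / 100 = 167.4936 kg/day
Load_out = Load_in - Removed = 224.2457 - 167.4936 = 56.7521 kg/day


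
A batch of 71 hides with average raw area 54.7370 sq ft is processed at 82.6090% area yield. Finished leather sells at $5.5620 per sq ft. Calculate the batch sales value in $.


Raw_total = N * avg_area = 71 * 54.7370 = 3886.3270 sq ft
Finished = Raw_total * yield / 100 = 3886.3270 * 82.6090 / 100 = 3210.4559 sq ft
Value = Finished * price = 3210.4559 * 5.5620 = 17856.5556 $


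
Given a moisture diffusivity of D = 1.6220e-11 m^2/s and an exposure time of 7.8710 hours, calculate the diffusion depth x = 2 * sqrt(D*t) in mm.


t = 7.8710 hr * 3600 = 28335.6000 s
D * t = 1.6220e-11 * 28335.6000 = 4.5960e-07
x = 2 * sqrt(D*t) = 2 * sqrt(4.5960e-07) = 0.00135588 m = 1.3559 mm


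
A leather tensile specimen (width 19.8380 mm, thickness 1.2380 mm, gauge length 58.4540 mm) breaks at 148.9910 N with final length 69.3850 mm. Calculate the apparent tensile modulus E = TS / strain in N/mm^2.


TS = F / (w * t) = 148.9910 / (19.8380 * 1.2380) = 6.0665 N/mm^2
strain = (Lf - L0) / L0 = (69.3850 - 58.4540) / 58.4540 = 0.1870
E = TS / strain = 6.0665 / 0.1870 = 32.4411 N/mm^2


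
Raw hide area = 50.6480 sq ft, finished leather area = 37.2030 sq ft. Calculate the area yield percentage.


Formula: Yield = finished / raw * 100
Substituting: Yield = 37.2030 / 50.6480 * 100
Result: 73.4540 %


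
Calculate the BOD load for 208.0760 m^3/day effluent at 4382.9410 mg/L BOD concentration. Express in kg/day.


Formula: BOD_load = volume * conc / 1000
Substituting: BOD_load = 208.0760 * 4382.9410 / 1000
Result: 911.9848 kg/day


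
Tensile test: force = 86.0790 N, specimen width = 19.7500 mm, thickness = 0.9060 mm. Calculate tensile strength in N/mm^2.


Formula: TS = force / (width * thickness)
Substituting: TS = 86.0790 / (19.7500 * 0.9060)
Result: 4.8106 N/mm^2


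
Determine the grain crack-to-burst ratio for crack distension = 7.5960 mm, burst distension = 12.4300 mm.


Formula: Ratio = crack / burst
Substituting: Ratio = 7.5960 / 12.4300
Result: 0.6111


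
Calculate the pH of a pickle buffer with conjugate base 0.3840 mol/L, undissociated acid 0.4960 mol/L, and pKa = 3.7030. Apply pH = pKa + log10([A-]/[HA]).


ratio = [A-] / [HA] = 0.3840 / 0.4960 = 0.7742
log10(ratio) = -0.1112
pH = pKa + log10(ratio) = 3.7030 - 0.1112 = 3.5918


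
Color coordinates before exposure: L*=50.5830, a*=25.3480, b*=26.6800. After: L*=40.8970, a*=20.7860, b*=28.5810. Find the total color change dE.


dL = -9.6860, da = -4.5620, db = 1.9010
dE = sqrt((-9.6860)^2 + (-4.5620)^2 + 1.9010^2) = 10.8740


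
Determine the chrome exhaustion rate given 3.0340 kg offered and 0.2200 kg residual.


Formula: Uptake = (offered - residual) / offered * 100
Substituting: Uptake = (3.0340 - 0.2200) / 3.0340 * 100
Result: 92.7488 %


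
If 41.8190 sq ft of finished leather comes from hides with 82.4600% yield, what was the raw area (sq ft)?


Formula: raw = finished * 100 / yield
Substituting: raw = 41.8190 * 100 / 82.4600
Result: 50.7143 sq ft


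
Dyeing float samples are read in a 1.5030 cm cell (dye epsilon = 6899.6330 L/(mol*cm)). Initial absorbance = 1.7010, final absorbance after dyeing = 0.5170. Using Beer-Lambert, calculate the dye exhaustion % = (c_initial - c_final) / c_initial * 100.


c_initial = A_i / (epsilon * l) = 1.7010 / (6899.6330 * 1.5030) = 1.6403e-04 mol/L
c_final = A_f / (epsilon * l) = 0.5170 / (6899.6330 * 1.5030) = 4.9855e-05 mol/L
Exhaustion = (c_initial - c_final) / c_initial * 100 = (1.6403e-04 - 4.9855e-05) / 1.6403e-04 * 100 = 69.6061 %


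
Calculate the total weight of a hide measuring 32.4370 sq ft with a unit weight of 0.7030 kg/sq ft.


Formula: Weight = area * weight_per_sqft
Substituting: Weight = 32.4370 * 0.7030
Result: 22.8032 kg


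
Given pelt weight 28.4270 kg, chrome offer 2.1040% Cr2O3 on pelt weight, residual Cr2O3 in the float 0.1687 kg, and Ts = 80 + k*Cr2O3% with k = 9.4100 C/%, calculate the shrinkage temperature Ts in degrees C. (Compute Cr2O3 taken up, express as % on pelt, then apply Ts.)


Offered = pelt * offer_pct / 100 = 28.4270 * 2.1040 / 100 = 0.5981 kg
Uptake = offered - residual = 0.5981 - 0.1687 = 0.4294 kg
Cr2O3% on pelt = uptake / pelt * 100 = 0.4294 / 28.4270 * 100 = 1.5106 %
Ts = 80 + k * Cr2O3% = 80 + 9.4100 * 1.5106 = 94.2143 C


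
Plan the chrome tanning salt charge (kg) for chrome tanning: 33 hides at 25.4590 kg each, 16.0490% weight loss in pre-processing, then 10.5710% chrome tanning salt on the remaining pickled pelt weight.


Total_raw = N * avg_wt = 33 * 25.4590 = 840.1470 kg
Substrate = Total_raw * (1 - loss/100) = 840.1470 * (1 - 16.0490/100) = 705.3118 kg
Chrome = Substrate * pct / 100 = 705.3118 * 10.5710 / 100 = 74.5585 kg


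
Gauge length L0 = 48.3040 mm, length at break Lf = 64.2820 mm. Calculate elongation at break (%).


Formula: Elongation = (Lf - L0) / L0 * 100
Substituting: Elongation = (64.2820 - 48.3040) / 48.3040 * 100
Result: 33.0780 %


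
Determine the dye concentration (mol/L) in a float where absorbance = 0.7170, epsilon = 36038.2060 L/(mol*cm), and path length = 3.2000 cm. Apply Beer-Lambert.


Formula: c = A / (epsilon * l)
Substituting: c = 0.7170 / (36038.2060 * 3.2000)
Result: 6.2174e-06 mol/L


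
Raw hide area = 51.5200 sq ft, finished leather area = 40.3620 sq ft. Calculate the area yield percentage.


Formula: Yield = finished / raw * 100
Substituting: Yield = 40.3620 / 51.5200 * 100
Result: 78.3424 %


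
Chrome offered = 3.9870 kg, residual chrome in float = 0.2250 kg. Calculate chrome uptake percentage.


Formula: Uptake = (offered - residual) / offered * 100
Substituting: Uptake = (3.9870 - 0.2250) / 3.9870 * 100
Result: 94.3567 %


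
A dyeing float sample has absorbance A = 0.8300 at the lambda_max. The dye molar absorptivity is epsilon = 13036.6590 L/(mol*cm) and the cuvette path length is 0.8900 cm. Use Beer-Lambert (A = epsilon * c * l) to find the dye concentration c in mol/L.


Formula: c = A / (epsilon * l)
Substituting: c = 0.8300 / (13036.6590 * 0.8900)
Result: 7.1536e-05 mol/L


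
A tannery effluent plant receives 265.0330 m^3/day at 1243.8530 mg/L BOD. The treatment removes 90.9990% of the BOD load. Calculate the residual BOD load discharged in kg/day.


Load_in = volume * conc / 1000 = 265.0330 * 1243.8530 / 1000 = 329.6621 kg/day
Removed = Load_in * eff / 100 = 329.6621 * 90.9990 / 100 = 299.9892 kg/day
Load_out = Load_in - Removed = 329.6621 - 299.9892 = 29.6729 kg/day


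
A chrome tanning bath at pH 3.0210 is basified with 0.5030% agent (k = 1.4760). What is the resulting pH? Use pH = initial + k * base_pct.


Formula: pH_final = pH_initial + k * base_pct
Substituting: pH_final = 3.0210 + 1.4760 * 0.5030
Result: 3.7634


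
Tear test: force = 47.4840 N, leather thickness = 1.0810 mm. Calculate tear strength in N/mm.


Formula: Tear strength = force / thickness
Substituting: Tear strength = 47.4840 / 1.0810
Result: 43.9260 N/mm


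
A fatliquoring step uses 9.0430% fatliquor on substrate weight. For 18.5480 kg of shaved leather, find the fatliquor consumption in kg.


Formula: Fat = substrate * pct / 100
Substituting: Fat = 18.5480 * 9.0430 / 100
Result: 1.6773 kg


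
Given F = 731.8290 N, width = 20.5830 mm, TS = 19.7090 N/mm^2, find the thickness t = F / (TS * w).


Formula: t = F / (TS * w)
Substituting: t = 731.8290 / (19.7090 * 20.5830)
Result: 1.8040 mm


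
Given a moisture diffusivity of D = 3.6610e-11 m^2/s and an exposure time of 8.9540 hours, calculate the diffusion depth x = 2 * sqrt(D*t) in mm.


t = 8.9540 hr * 3600 = 32234.4000 s
D * t = 3.6610e-11 * 32234.4000 = 1.1801e-06
x = 2 * sqrt(D*t) = 2 * sqrt(1.1801e-06) = 0.00217265 m = 2.1726 mm


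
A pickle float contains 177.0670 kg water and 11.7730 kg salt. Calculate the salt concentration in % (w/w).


Formula: Conc = salt / (water + salt) * 100
Substituting: Conc = 11.7730 / (177.0670 + 11.7730) * 100
Result: 6.2344 %


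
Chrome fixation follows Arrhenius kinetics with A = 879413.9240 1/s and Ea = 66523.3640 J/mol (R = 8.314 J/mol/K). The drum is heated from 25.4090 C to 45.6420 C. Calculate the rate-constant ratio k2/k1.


T1 = 25.4090 + 273.15 = 298.5590 K; T2 = 45.6420 + 273.15 = 318.7920 K
k1 = A * exp(-Ea/(R*T1)) = 879413.9240 * exp(-66523.3640/(8.314*298.5590)) = 2.0189e-06 1/s
k2 = A * exp(-Ea/(R*T2)) = 879413.9240 * exp(-66523.3640/(8.314*318.7920)) = 1.1062e-05 1/s
k2/k1 = 1.1062e-05 / 2.0189e-06 = 5.4791


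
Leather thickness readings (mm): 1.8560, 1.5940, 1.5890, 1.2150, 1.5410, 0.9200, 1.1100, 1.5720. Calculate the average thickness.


Formula: Average = sum / n
Substituting: Average = 11.3970 / 8
Result: 1.4246 mm


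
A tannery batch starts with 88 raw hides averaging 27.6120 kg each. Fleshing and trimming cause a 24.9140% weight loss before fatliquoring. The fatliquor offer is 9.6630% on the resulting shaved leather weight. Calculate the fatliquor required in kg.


Total_raw = N * avg_wt = 88 * 27.6120 = 2429.8560 kg
Substrate = Total_raw * (1 - loss/100) = 2429.8560 * (1 - 24.9140/100) = 1824.4817 kg
Fat = Substrate * pct / 100 = 1824.4817 * 9.6630 / 100 = 176.2997 kg


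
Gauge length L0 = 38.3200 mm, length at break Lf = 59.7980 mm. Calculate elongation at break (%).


Formula: Elongation = (Lf - L0) / L0 * 100
Substituting: Elongation = (59.7980 - 38.3200) / 38.3200 * 100
Result: 56.0491 %


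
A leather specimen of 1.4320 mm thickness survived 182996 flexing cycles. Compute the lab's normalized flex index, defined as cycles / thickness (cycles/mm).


Formula: Index = cycles / thickness
Substituting: Index = 182996 / 1.4320
Result: 127790.5028 cycles/mm


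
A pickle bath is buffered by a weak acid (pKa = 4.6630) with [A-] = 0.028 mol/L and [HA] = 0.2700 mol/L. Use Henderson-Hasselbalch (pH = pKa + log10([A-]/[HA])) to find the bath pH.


ratio = [A-] / [HA] = 0.028 / 0.2700 = 0.1037
log10(ratio) = -0.9842
pH = pKa + log10(ratio) = 4.6630 - 0.9842 = 3.6788


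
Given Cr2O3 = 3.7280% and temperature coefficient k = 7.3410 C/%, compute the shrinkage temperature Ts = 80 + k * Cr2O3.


Formula: Ts = 80 + k * Cr2O3
Substituting: Ts = 80 + 7.3410 * 3.7280
Result: 107.3672 C


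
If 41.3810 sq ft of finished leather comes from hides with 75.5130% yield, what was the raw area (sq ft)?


Formula: raw = finished * 100 / yield
Substituting: raw = 41.3810 * 100 / 75.5130
Result: 54.7998 sq ft


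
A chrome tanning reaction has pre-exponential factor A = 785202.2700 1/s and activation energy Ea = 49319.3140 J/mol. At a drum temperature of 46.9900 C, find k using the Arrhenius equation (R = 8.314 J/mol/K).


T_K = T_C + 273.15 = 46.9900 + 273.15 = 320.1400 K
exponent = -Ea / (R * T_K) = -49319.3140 / (8.314 * 320.1400) = -18.5296
k = A * exp(exponent) = 785202.2700 * exp(-18.5296) = 0.00704141 1/s


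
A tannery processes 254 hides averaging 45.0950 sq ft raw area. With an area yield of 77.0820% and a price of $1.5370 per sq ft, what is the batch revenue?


Raw_total = N * avg_area = 254 * 45.0950 = 11454.1300 sq ft
Finished = Raw_total * yield / 100 = 11454.1300 * 77.0820 / 100 = 8829.0725 sq ft
Value = Finished * price = 8829.0725 * 1.5370 = 13570.2844 $


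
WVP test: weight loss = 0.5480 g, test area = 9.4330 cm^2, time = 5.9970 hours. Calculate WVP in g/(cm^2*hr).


Formula: WVP = loss / (area * time)
Substituting: WVP = 0.5480 / (9.4330 * 5.9970)
Result: 0.00968716 g/(cm^2*hr)


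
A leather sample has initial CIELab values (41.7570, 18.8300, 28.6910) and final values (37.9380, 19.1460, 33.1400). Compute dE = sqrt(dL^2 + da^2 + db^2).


dL = -3.8190, da = 0.3160, db = 4.4490
dE = sqrt((-3.8190)^2 + 0.3160^2 + 4.4490^2) = 5.8718


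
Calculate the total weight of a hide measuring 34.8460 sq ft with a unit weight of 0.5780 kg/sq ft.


Formula: Weight = area * weight_per_sqft
Substituting: Weight = 34.8460 * 0.5780
Result: 20.1410 kg


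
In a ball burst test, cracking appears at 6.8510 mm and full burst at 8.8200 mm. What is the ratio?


Formula: Ratio = crack / burst
Substituting: Ratio = 6.8510 / 8.8200
Result: 0.7768


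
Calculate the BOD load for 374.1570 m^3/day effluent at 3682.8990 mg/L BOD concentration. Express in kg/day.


Formula: BOD_load = volume * conc / 1000
Substituting: BOD_load = 374.1570 * 3682.8990 / 1000
Result: 1377.9824 kg/day


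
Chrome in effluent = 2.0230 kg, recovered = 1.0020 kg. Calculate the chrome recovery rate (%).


Formula: Recovery = recovered / input * 100
Substituting: Recovery = 1.0020 / 2.0230 * 100
Result: 49.5304 %


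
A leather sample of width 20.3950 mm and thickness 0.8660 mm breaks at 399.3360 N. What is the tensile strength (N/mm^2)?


Formula: TS = force / (width * thickness)
Substituting: TS = 399.3360 / (20.3950 * 0.8660)
Result: 22.6098 N/mm^2


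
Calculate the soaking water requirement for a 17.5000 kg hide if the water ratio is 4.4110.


Formula: Water = hide_weight * ratio
Substituting: Water = 17.5000 * 4.4110
Result: 77.1925 kg


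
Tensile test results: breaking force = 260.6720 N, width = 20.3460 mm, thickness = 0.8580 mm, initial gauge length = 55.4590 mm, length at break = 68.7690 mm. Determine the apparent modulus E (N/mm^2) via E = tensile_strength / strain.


TS = F / (w * t) = 260.6720 / (20.3460 * 0.8580) = 14.9323 N/mm^2
strain = (Lf - L0) / L0 = (68.7690 - 55.4590) / 55.4590 = 0.2400
E = TS / strain = 14.9323 / 0.2400 = 62.2189 N/mm^2


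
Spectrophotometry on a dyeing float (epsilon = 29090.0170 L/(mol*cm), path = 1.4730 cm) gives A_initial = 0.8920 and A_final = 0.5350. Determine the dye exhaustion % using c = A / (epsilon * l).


c_initial = A_i / (epsilon * l) = 0.8920 / (29090.0170 * 1.4730) = 2.0817e-05 mol/L
c_final = A_f / (epsilon * l) = 0.5350 / (29090.0170 * 1.4730) = 1.2486e-05 mol/L
Exhaustion = (c_initial - c_final) / c_initial * 100 = (2.0817e-05 - 1.2486e-05) / 2.0817e-05 * 100 = 40.0224 %


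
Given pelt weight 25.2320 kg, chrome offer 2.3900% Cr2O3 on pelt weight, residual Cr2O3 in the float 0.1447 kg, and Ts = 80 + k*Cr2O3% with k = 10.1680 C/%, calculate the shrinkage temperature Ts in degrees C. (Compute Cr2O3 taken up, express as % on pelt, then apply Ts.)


Offered = pelt * offer_pct / 100 = 25.2320 * 2.3900 / 100 = 0.6030 kg
Uptake = offered - residual = 0.6030 - 0.1447 = 0.4583 kg
Cr2O3% on pelt = uptake / pelt * 100 = 0.4583 / 25.2320 * 100 = 1.8165 %
Ts = 80 + k * Cr2O3% = 80 + 10.1680 * 1.8165 = 98.4704 C


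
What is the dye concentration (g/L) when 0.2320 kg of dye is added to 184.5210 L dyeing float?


Formula: Conc = dye_mass(kg) / volume(L) * 1000
Substituting: Conc = 0.2320 / 184.5210 * 1000
Result: 1.2573 g/L


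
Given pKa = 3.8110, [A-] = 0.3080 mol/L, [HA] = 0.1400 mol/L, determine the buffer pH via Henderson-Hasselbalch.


ratio = [A-] / [HA] = 0.3080 / 0.1400 = 2.2000
log10(ratio) = 0.3424
pH = pKa + log10(ratio) = 3.8110 + 0.3424 = 4.1534


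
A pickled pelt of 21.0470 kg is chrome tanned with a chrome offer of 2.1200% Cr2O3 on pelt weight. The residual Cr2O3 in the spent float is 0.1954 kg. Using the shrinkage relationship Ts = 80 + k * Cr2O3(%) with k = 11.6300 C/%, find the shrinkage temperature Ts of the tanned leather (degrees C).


Offered = pelt * offer_pct / 100 = 21.0470 * 2.1200 / 100 = 0.4462 kg
Uptake = offered - residual = 0.4462 - 0.1954 = 0.2508 kg
Cr2O3% on pelt = uptake / pelt * 100 = 0.2508 / 21.0470 * 100 = 1.1916 %
Ts = 80 + k * Cr2O3% = 80 + 11.6300 * 1.1916 = 93.8583 C


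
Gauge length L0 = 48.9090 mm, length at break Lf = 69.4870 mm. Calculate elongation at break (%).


Formula: Elongation = (Lf - L0) / L0 * 100
Substituting: Elongation = (69.4870 - 48.9090) / 48.9090 * 100
Result: 42.0741 %


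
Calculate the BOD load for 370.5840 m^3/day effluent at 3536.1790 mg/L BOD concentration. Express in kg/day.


Formula: BOD_load = volume * conc / 1000
Substituting: BOD_load = 370.5840 * 3536.1790 / 1000
Result: 1310.4514 kg/day


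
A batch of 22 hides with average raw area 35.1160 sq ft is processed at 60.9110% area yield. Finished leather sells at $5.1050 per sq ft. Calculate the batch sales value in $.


Raw_total = N * avg_area = 22 * 35.1160 = 772.5520 sq ft
Finished = Raw_total * yield / 100 = 772.5520 * 60.9110 / 100 = 470.5691 sq ft
Value = Finished * price = 470.5691 * 5.1050 = 2402.2555 $


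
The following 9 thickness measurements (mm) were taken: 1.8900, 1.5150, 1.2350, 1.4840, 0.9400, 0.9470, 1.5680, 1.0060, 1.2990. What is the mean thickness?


Formula: Average = sum / n
Substituting: Average = 11.8840 / 9
Result: 1.3204 mm


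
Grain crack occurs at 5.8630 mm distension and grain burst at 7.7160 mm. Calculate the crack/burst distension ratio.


Formula: Ratio = crack / burst
Substituting: Ratio = 5.8630 / 7.7160
Result: 0.7598


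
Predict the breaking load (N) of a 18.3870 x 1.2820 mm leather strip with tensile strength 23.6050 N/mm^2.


Formula: F = TS * w * t
Substituting: F = 23.6050 * 18.3870 * 1.2820
Result: 556.4202 N


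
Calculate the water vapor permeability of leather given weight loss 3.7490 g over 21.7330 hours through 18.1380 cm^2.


Formula: WVP = loss / (area * time)
Substituting: WVP = 3.7490 / (18.1380 * 21.7330)
Result: 0.00951057 g/(cm^2*hr)


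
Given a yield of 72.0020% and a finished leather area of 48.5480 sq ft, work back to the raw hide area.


Formula: raw = finished * 100 / yield
Substituting: raw = 48.5480 * 100 / 72.0020
Result: 67.4259 sq ft


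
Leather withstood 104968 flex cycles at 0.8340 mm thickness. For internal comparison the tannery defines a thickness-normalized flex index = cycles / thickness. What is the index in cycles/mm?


Formula: Index = cycles / thickness
Substituting: Index = 104968 / 0.8340
Result: 125860.9113 cycles/mm


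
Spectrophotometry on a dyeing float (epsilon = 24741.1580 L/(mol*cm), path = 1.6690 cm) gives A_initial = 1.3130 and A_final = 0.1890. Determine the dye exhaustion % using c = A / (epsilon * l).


c_initial = A_i / (epsilon * l) = 1.3130 / (24741.1580 * 1.6690) = 3.1797e-05 mol/L
c_final = A_f / (epsilon * l) = 0.1890 / (24741.1580 * 1.6690) = 4.5770e-06 mol/L
Exhaustion = (c_initial - c_final) / c_initial * 100 = (3.1797e-05 - 4.5770e-06) / 3.1797e-05 * 100 = 85.6055 %


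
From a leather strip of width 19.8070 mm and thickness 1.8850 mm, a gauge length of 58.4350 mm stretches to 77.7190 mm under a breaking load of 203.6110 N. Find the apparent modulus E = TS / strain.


TS = F / (w * t) = 203.6110 / (19.8070 * 1.8850) = 5.4534 N/mm^2
strain = (Lf - L0) / L0 = (77.7190 - 58.4350) / 58.4350 = 0.3300
E = TS / strain = 5.4534 / 0.3300 = 16.5252 N/mm^2


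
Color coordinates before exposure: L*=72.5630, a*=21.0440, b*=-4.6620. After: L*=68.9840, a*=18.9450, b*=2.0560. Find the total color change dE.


dL = -3.5790, da = -2.0990, db = 6.7180
dE = sqrt((-3.5790)^2 + (-2.0990)^2 + 6.7180^2) = 7.8960


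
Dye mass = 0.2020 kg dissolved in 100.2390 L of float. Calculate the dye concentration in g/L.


Formula: Conc = dye_mass(kg) / volume(L) * 1000
Substituting: Conc = 0.2020 / 100.2390 * 1000
Result: 2.0152 g/L


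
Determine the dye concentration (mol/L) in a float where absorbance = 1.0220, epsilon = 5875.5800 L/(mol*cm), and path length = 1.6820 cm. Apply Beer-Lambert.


Formula: c = A / (epsilon * l)
Substituting: c = 1.0220 / (5875.5800 * 1.6820)
Result: 1.0341e-04 mol/L


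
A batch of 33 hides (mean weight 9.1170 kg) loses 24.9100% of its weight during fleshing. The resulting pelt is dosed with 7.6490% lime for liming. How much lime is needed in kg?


Total_raw = N * avg_wt = 33 * 9.1170 = 300.8610 kg
Substrate = Total_raw * (1 - loss/100) = 300.8610 * (1 - 24.9100/100) = 225.9165 kg
Lime = Substrate * pct / 100 = 225.9165 * 7.6490 / 100 = 17.2804 kg


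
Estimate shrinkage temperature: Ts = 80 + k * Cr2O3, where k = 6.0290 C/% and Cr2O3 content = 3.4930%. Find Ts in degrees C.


Formula: Ts = 80 + k * Cr2O3
Substituting: Ts = 80 + 6.0290 * 3.4930
Result: 101.0593 C


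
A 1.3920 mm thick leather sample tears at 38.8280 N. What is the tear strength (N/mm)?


Formula: Tear strength = force / thickness
Substituting: Tear strength = 38.8280 / 1.3920
Result: 27.8937 N/mm


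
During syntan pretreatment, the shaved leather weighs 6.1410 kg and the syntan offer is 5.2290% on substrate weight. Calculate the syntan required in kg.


Formula: Syntan = substrate * pct / 100
Substituting: Syntan = 6.1410 * 5.2290 / 100
Result: 0.3211 kg


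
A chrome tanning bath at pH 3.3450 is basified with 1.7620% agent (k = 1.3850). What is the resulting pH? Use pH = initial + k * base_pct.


Formula: pH_final = pH_initial + k * base_pct
Substituting: pH_final = 3.3450 + 1.3850 * 1.7620
Result: 5.7854


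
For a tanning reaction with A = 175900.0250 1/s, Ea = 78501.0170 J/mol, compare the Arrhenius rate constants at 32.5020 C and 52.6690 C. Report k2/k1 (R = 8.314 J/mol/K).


T1 = 32.5020 + 273.15 = 305.6520 K; T2 = 52.6690 + 273.15 = 325.8190 K
k1 = A * exp(-Ea/(R*T1)) = 175900.0250 * exp(-78501.0170/(8.314*305.6520)) = 6.7498e-09 1/s
k2 = A * exp(-Ea/(R*T2)) = 175900.0250 * exp(-78501.0170/(8.314*325.8190)) = 4.5676e-08 1/s
k2/k1 = 4.5676e-08 / 6.7498e-09 = 6.7671


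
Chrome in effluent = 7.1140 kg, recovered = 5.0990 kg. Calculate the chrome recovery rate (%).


Formula: Recovery = recovered / input * 100
Substituting: Recovery = 5.0990 / 7.1140 * 100
Result: 71.6756 %


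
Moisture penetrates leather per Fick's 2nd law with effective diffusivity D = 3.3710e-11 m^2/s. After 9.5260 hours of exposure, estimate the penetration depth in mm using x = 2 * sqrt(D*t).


t = 9.5260 hr * 3600 = 34293.6000 s
D * t = 3.3710e-11 * 34293.6000 = 1.1560e-06
x = 2 * sqrt(D*t) = 2 * sqrt(1.1560e-06) = 0.00215038 m = 2.1504 mm


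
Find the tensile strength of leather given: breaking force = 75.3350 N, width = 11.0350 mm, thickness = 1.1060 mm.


Formula: TS = force / (width * thickness)
Substituting: TS = 75.3350 / (11.0350 * 1.1060)
Result: 6.1726 N/mm^2


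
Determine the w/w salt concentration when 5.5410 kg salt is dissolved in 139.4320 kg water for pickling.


Formula: Conc = salt / (water + salt) * 100
Substituting: Conc = 5.5410 / (139.4320 + 5.5410) * 100
Result: 3.8221 %


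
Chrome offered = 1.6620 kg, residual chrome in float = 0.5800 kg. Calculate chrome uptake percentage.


Formula: Uptake = (offered - residual) / offered * 100
Substituting: Uptake = (1.6620 - 0.5800) / 1.6620 * 100
Result: 65.1023 %


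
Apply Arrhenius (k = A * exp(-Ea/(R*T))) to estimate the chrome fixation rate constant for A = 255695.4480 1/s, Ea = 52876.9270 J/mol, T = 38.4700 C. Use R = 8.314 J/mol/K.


T_K = T_C + 273.15 = 38.4700 + 273.15 = 311.6200 K
exponent = -Ea / (R * T_K) = -52876.9270 / (8.314 * 311.6200) = -20.4094
k = A * exp(exponent) = 255695.4480 * exp(-20.4094) = 3.4996e-04 1/s


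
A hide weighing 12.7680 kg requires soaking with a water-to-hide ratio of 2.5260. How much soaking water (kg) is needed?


Formula: Water = hide_weight * ratio
Substituting: Water = 12.7680 * 2.5260
Result: 32.2520 kg


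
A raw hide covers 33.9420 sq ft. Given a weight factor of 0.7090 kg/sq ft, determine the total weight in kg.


Formula: Weight = area * weight_per_sqft
Substituting: Weight = 33.9420 * 0.7090
Result: 24.0649 kg


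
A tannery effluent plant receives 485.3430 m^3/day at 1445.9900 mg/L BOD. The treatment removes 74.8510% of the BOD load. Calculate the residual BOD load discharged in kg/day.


Load_in = volume * conc / 1000 = 485.3430 * 1445.9900 / 1000 = 701.8011 kg/day
Removed = Load_in * eff / 100 = 701.8011 * 74.8510 / 100 = 525.3052 kg/day
Load_out = Load_in - Removed = 701.8011 - 525.3052 = 176.4960 kg/day


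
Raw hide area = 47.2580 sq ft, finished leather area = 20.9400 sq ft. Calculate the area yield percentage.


Formula: Yield = finished / raw * 100
Substituting: Yield = 20.9400 / 47.2580 * 100
Result: 44.3100 %


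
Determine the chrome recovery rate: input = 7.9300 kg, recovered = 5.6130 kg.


Formula: Recovery = recovered / input * 100
Substituting: Recovery = 5.6130 / 7.9300 * 100
Result: 70.7818 %


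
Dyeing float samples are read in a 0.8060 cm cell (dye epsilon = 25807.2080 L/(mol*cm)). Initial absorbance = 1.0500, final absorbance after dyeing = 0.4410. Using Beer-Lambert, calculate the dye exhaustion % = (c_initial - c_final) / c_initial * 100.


c_initial = A_i / (epsilon * l) = 1.0500 / (25807.2080 * 0.8060) = 5.0479e-05 mol/L
c_final = A_f / (epsilon * l) = 0.4410 / (25807.2080 * 0.8060) = 2.1201e-05 mol/L
Exhaustion = (c_initial - c_final) / c_initial * 100 = (5.0479e-05 - 2.1201e-05) / 5.0479e-05 * 100 = 58.0000 %


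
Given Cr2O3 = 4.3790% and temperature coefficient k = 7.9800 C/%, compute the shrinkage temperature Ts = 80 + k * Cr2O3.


Formula: Ts = 80 + k * Cr2O3
Substituting: Ts = 80 + 7.9800 * 4.3790
Result: 114.9444 C


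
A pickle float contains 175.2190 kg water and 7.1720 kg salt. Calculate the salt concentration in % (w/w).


Formula: Conc = salt / (water + salt) * 100
Substituting: Conc = 7.1720 / (175.2190 + 7.1720) * 100
Result: 3.9322 %


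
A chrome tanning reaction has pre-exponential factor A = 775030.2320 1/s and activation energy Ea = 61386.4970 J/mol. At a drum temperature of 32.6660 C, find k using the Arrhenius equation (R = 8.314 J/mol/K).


T_K = T_C + 273.15 = 32.6660 + 273.15 = 305.8160 K
exponent = -Ea / (R * T_K) = -61386.4970 / (8.314 * 305.8160) = -24.1436
k = A * exp(exponent) = 775030.2320 * exp(-24.1436) = 2.5344e-05 1/s


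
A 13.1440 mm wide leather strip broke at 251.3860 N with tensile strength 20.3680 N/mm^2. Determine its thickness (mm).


Formula: t = F / (TS * w)
Substituting: t = 251.3860 / (20.3680 * 13.1440)
Result: 0.9390 mm


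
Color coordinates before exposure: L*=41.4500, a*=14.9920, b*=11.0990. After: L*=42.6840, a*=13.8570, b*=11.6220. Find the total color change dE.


dL = 1.2340, da = -1.1350, db = 0.5230
dE = sqrt(1.2340^2 + (-1.1350)^2 + 0.5230^2) = 1.7563


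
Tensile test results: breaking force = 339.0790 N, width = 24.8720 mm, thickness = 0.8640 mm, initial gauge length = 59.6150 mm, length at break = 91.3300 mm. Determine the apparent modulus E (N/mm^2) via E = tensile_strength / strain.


TS = F / (w * t) = 339.0790 / (24.8720 * 0.8640) = 15.7789 N/mm^2
strain = (Lf - L0) / L0 = (91.3300 - 59.6150) / 59.6150 = 0.5320
E = TS / strain = 15.7789 / 0.5320 = 29.6597 N/mm^2


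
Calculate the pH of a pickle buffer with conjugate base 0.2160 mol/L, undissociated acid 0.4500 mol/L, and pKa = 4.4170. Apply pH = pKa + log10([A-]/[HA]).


ratio = [A-] / [HA] = 0.2160 / 0.4500 = 0.4800
log10(ratio) = -0.3188
pH = pKa + log10(ratio) = 4.4170 - 0.3188 = 4.0982


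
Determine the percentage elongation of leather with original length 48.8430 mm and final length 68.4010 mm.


Formula: Elongation = (Lf - L0) / L0 * 100
Substituting: Elongation = (68.4010 - 48.8430) / 48.8430 * 100
Result: 40.0426 %


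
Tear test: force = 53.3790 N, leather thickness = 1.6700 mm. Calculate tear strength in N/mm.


Formula: Tear strength = force / thickness
Substituting: Tear strength = 53.3790 / 1.6700
Result: 31.9635 N/mm


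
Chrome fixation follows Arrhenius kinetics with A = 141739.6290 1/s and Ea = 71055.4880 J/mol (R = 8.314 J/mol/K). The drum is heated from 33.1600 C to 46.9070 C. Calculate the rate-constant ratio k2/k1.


T1 = 33.1600 + 273.15 = 306.3100 K; T2 = 46.9070 + 273.15 = 320.0570 K
k1 = A * exp(-Ea/(R*T1)) = 141739.6290 * exp(-71055.4880/(8.314*306.3100)) = 1.0816e-07 1/s
k2 = A * exp(-Ea/(R*T2)) = 141739.6290 * exp(-71055.4880/(8.314*320.0570)) = 3.5853e-07 1/s
k2/k1 = 3.5853e-07 / 1.0816e-07 = 3.3149


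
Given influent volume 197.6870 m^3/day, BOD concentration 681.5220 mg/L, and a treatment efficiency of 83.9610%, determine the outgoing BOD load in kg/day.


Load_in = volume * conc / 1000 = 197.6870 * 681.5220 / 1000 = 134.7280 kg/day
Removed = Load_in * eff / 100 = 134.7280 * 83.9610 / 100 = 113.1190 kg/day
Load_out = Load_in - Removed = 134.7280 - 113.1190 = 21.6090 kg/day


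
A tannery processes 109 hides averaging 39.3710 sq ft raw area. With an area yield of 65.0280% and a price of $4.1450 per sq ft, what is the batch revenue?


Raw_total = N * avg_area = 109 * 39.3710 = 4291.4390 sq ft
Finished = Raw_total * yield / 100 = 4291.4390 * 65.0280 / 100 = 2790.6370 sq ft
Value = Finished * price = 2790.6370 * 4.1450 = 11567.1902 $


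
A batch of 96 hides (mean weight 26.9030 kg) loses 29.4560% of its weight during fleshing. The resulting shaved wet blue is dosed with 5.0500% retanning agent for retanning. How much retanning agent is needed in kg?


Total_raw = N * avg_wt = 96 * 26.9030 = 2582.6880 kg
Substrate = Total_raw * (1 - loss/100) = 2582.6880 * (1 - 29.4560/100) = 1821.9314 kg
Retan = Substrate * pct / 100 = 1821.9314 * 5.0500 / 100 = 92.0075 kg


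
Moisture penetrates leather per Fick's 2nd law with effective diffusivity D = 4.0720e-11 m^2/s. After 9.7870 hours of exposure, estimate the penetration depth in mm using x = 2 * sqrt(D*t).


t = 9.7870 hr * 3600 = 35233.2000 s
D * t = 4.0720e-11 * 35233.2000 = 1.4347e-06
x = 2 * sqrt(D*t) = 2 * sqrt(1.4347e-06) = 0.00239558 m = 2.3956 mm


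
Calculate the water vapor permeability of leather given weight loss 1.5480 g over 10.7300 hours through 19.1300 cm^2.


Formula: WVP = loss / (area * time)
Substituting: WVP = 1.5480 / (19.1300 * 10.7300)
Result: 0.00754147 g/(cm^2*hr)


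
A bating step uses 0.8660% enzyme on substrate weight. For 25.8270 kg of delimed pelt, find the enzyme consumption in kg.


Formula: Enzyme = substrate * pct / 100
Substituting: Enzyme = 25.8270 * 0.8660 / 100
Result: 0.2237 kg


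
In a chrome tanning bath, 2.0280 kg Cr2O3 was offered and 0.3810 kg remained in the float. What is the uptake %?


Formula: Uptake = (offered - residual) / offered * 100
Substituting: Uptake = (2.0280 - 0.3810) / 2.0280 * 100
Result: 81.2130 %


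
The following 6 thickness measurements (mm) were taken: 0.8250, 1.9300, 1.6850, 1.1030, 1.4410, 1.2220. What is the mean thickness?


Formula: Average = sum / n
Substituting: Average = 8.2060 / 6
Result: 1.3677 mm


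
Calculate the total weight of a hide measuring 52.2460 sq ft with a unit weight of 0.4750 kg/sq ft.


Formula: Weight = area * weight_per_sqft
Substituting: Weight = 52.2460 * 0.4750
Result: 24.8168 kg


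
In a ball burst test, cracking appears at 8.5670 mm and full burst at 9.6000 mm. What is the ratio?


Formula: Ratio = crack / burst
Substituting: Ratio = 8.5670 / 9.6000
Result: 0.8924


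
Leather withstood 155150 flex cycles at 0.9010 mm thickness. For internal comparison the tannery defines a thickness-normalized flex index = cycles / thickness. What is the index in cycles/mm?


Formula: Index = cycles / thickness
Substituting: Index = 155150 / 0.9010
Result: 172197.5583 cycles/mm


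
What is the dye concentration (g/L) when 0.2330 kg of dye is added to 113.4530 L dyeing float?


Formula: Conc = dye_mass(kg) / volume(L) * 1000
Substituting: Conc = 0.2330 / 113.4530 * 1000
Result: 2.0537 g/L


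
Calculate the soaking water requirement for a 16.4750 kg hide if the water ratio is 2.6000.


Formula: Water = hide_weight * ratio
Substituting: Water = 16.4750 * 2.6000
Result: 42.8350 kg


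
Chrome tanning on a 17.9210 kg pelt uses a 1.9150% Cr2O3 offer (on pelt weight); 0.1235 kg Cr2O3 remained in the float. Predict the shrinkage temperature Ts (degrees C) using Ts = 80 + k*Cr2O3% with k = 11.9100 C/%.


Offered = pelt * offer_pct / 100 = 17.9210 * 1.9150 / 100 = 0.3432 kg
Uptake = offered - residual = 0.3432 - 0.1235 = 0.2197 kg
Cr2O3% on pelt = uptake / pelt * 100 = 0.2197 / 17.9210 * 100 = 1.2259 %
Ts = 80 + k * Cr2O3% = 80 + 11.9100 * 1.2259 = 94.6000 C


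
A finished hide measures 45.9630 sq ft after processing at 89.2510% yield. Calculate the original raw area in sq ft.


Formula: raw = finished * 100 / yield
Substituting: raw = 45.9630 * 100 / 89.2510
Result: 51.4986 sq ft


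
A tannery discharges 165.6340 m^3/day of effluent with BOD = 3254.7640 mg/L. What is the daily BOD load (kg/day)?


Formula: BOD_load = volume * conc / 1000
Substituting: BOD_load = 165.6340 * 3254.7640 / 1000
Result: 539.0996 kg/day


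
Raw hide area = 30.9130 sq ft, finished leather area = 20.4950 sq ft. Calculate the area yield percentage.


Formula: Yield = finished / raw * 100
Substituting: Yield = 20.4950 / 30.9130 * 100
Result: 66.2990 %


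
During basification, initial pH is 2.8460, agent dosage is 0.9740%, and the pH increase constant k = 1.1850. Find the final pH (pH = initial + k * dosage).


Formula: pH_final = pH_initial + k * base_pct
Substituting: pH_final = 2.8460 + 1.1850 * 0.9740
Result: 4.0002


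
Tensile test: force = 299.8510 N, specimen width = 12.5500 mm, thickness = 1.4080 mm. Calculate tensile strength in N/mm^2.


Formula: TS = force / (width * thickness)
Substituting: TS = 299.8510 / (12.5500 * 1.4080)
Result: 16.9691 N/mm^2


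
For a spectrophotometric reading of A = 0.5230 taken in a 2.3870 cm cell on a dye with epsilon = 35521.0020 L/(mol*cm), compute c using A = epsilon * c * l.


Formula: c = A / (epsilon * l)
Substituting: c = 0.5230 / (35521.0020 * 2.3870)
Result: 6.1683e-06 mol/L


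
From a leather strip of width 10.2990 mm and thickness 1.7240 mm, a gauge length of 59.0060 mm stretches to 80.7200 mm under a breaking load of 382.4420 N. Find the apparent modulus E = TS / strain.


TS = F / (w * t) = 382.4420 / (10.2990 * 1.7240) = 21.5394 N/mm^2
strain = (Lf - L0) / L0 = (80.7200 - 59.0060) / 59.0060 = 0.3680
E = TS / strain = 21.5394 / 0.3680 = 58.5315 N/mm^2


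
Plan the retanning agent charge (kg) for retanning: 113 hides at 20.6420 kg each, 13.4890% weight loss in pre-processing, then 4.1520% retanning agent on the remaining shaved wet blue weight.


Total_raw = N * avg_wt = 113 * 20.6420 = 2332.5460 kg
Substrate = Total_raw * (1 - loss/100) = 2332.5460 * (1 - 13.4890/100) = 2017.9089 kg
Retan = Substrate * pct / 100 = 2017.9089 * 4.1520 / 100 = 83.7836 kg
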